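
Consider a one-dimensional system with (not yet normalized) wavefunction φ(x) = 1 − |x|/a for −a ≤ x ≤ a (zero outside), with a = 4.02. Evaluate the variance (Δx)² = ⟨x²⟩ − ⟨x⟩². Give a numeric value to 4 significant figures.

1.616

Compute ⟨x⟩ and ⟨x²⟩ separately, then (Δx)² = ⟨x²⟩ − ⟨x⟩².
φ is even, so ∫ over [−a, a] = 2∫₀ᵃ with φ = 1 − x/a there: ∫₀ᵃ (1 − x/a)² dx = a/3, ∫₀ᵃ x²(1 − x/a)² dx = a³/30, ∫₀ᵃ x⁴(1 − x/a)² dx = a⁵/105.
Normalization: ∫|φ|² dx = 2.6800.
⟨x⟩ = 0.0000 and ⟨x²⟩ = 1.6160.
(Δx)² = 1.6160 − (0.0000)² = 1.6160.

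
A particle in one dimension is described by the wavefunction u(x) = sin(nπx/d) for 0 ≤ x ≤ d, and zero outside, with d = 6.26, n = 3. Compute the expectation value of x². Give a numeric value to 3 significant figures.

12.8

⟨x²⟩ = ∫ x²·|u|² dx / ∫|u|² dx (integrals over the domain).
With sin²θ = (1 − cos2θ)/2 on 0 ≤ x ≤ d: ∫sin²(nπx/d) dx = d/2, ∫x·sin²(nπx/d) dx = d²/4, ∫x²·sin²(nπx/d) dx = d³·(1/6 − 1/(4n²π²)); higher powers xᵏ the same way, integrating xᵏ·cos(2nπx/d) by parts.
State is unnormalized: ∫|u|² dx = 3.1300, and ∫u*·x²·u dx = 40.195, so ⟨x²⟩ = 40.195 / 3.1300.
⟨x²⟩ = 12.842.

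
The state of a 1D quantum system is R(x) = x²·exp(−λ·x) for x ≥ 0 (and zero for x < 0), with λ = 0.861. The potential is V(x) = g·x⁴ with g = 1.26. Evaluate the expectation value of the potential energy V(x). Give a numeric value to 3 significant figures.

⟨V⟩ = ∫ V(x)·|R|² dx / ∫|R|² dx.
Every integrand reduces to terms xʲ·e^(−2λx) on [0, ∞); use ∫₀^∞ xʲ·e^(−2λx) dx = j!/(2λ)^(j+1).
State is unnormalized: ∫|R|² dx = 1.5851, and ∫R*·V(x)·R dx = 381.59, so ⟨V⟩ = 381.59 / 1.5851.
⟨V⟩ = 240.74.

241.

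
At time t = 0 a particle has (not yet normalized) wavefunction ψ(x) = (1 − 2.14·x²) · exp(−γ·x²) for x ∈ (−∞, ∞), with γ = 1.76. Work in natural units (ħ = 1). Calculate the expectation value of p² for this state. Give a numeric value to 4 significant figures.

p² ψ = −ħ² d²ψ/dx²; ⟨p²⟩ = −ħ² ∫ ψ*·ψ'' dx / ∫|ψ|² dx.
Expand each integrand as polynomial × e^(−2γx²) and use ∫x^(2j)·e^(−2γx²) dx = (2j−1)!!/(4γ)^j · √(π/(2γ)), odd powers → 0; here √(π/(2γ)) = 0.94472. Differentiate with the product rule, d/dx e^(−γx²) = −2γx·e^(−γx²).
State is unnormalized: ∫|ψ|² dx = 0.63226, and ∫ψ*·(−ħ² ψ'') dx = 3.7490, so ⟨p²⟩ = 3.7490 / 0.63226.
⟨p²⟩ = 5.9296.

5.930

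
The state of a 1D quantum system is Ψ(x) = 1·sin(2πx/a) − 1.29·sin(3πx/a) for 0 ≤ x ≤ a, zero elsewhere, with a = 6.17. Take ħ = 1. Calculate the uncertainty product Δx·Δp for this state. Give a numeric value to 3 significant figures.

Δx = √(⟨x²⟩−⟨x⟩²), Δp = √(⟨p²⟩−⟨p⟩²).
On 0 ≤ x ≤ a (j ≠ l): ∫sin²(jπx/a) dx = a/2, ∫sin(jπx/a)·sin(lπx/a) dx = 0; diagonal moments ∫x·sin²(jπx/a) dx = a²/4, ∫x²·sin²(jπx/a) dx = a³·(1/6 − 1/(4j²π²)); cross terms ∫x·sin(jπx/a)·sin(lπx/a) dx = 0 for j + l even and −4jla²/(π²(j² − l²)²) for j + l odd, ∫x²·sin(jπx/a)·sin(lπx/a) dx = (−1)^(j+l)·4jla³/(π²(j² − l²)²); higher powers the same way via product-to-sum and parts. d²/dx² sin(jπx/a) = −(jπ/a)²·sin(jπx/a); on 0 ≤ x ≤ a, ∫sin²(jπx/a) dx = a/2 and ∫sin(jπx/a)·sin(lπx/a) dx = 0 for j ≠ l, so only diagonal terms survive in ∫|Ψ|² and ∫Ψ·Ψ″; ∫Ψ·Ψ′ dx = [Ψ²/2] between the walls = 0.
Normalization: ∫|Ψ|² dx = 8.2187.
⟨x⟩ = 4.2474, ⟨x²⟩ = 19.547 ⇒ Δx = 1.2274.
⟨p⟩ = 0.0000, ⟨p²⟩ = 1.8467 ⇒ Δp = 1.3589.
Δx·Δp = 1.6679.

1.67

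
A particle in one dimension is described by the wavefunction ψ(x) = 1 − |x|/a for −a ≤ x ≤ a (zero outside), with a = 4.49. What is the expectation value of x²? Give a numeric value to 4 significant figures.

2.016

⟨x²⟩ = ∫ x²·|ψ|² dx / ∫|ψ|² dx (integrals over the domain).
ψ is even, so ∫ over [−a, a] = 2∫₀ᵃ with ψ = 1 − x/a there: ∫₀ᵃ (1 − x/a)² dx = a/3, ∫₀ᵃ x²(1 − x/a)² dx = a³/30, ∫₀ᵃ x⁴(1 − x/a)² dx = a⁵/105.
State is unnormalized: ∫|ψ|² dx = 2.9933, and ∫ψ*·x²·ψ dx = 6.0346, so ⟨x²⟩ = 6.0346 / 2.9933.
⟨x²⟩ = 2.0160.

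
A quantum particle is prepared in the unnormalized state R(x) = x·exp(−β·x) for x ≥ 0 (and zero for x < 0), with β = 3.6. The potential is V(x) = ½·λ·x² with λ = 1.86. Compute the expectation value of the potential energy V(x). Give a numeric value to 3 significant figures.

⟨V⟩ = ∫ V(x)·|R|² dx / ∫|R|² dx.
Every integrand reduces to terms xʲ·e^(−2βx) on [0, ∞); use ∫₀^∞ xʲ·e^(−2βx) dx = j!/(2β)^(j+1).
State is unnormalized: ∫|R|² dx = 0.0053584, and ∫R*·V(x)·R dx = 0.0011535, so ⟨V⟩ = 0.0011535 / 0.0053584.
⟨V⟩ = 0.21528.

0.215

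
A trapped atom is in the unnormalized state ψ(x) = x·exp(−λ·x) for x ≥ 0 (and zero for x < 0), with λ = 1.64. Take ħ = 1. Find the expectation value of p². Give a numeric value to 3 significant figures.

2.69

p² ψ = −ħ² d²ψ/dx²; ⟨p²⟩ = −ħ² ∫ ψ*·ψ'' dx / ∫|ψ|² dx.
Differentiate x·exp(−λ·x) with the product rule; every integrand then reduces to terms xʲ·e^(−2λx) on [0, ∞), with ∫₀^∞ xʲ·e^(−2λx) dx = j!/(2λ)^(j+1).
State is unnormalized: ∫|ψ|² dx = 0.056677, and ∫ψ*·(−ħ² ψ'') dx = 0.15244, so ⟨p²⟩ = 0.15244 / 0.056677.
⟨p²⟩ = 2.6896.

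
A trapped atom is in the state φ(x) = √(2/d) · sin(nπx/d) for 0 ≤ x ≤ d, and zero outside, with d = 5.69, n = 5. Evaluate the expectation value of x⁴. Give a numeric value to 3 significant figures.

205.

⟨x⁴⟩ = ∫ x⁴·|φ|² dx (integrals over the domain).
With sin²θ = (1 − cos2θ)/2 on 0 ≤ x ≤ d: ∫sin²(nπx/d) dx = d/2, ∫x·sin²(nπx/d) dx = d²/4, ∫x²·sin²(nπx/d) dx = d³·(1/6 − 1/(4n²π²)); higher powers xᵏ the same way, integrating xᵏ·cos(2nπx/d) by parts.
⟨x⁴⟩ = 205.42.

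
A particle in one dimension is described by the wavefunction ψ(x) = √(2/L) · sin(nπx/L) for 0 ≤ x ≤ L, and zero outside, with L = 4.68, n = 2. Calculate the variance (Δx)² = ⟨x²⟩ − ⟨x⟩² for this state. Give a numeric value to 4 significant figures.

1.548

Compute ⟨x⟩ and ⟨x²⟩ separately, then (Δx)² = ⟨x²⟩ − ⟨x⟩².
With sin²θ = (1 − cos2θ)/2 on 0 ≤ x ≤ L: ∫sin²(nπx/L) dx = L/2, ∫x·sin²(nπx/L) dx = L²/4, ∫x²·sin²(nπx/L) dx = L³·(1/6 − 1/(4n²π²)); higher powers xᵏ the same way, integrating xᵏ·cos(2nπx/L) by parts.
⟨x⟩ = 2.3400 and ⟨x²⟩ = 7.0234.
(Δx)² = 7.0234 − (2.3400)² = 1.5478.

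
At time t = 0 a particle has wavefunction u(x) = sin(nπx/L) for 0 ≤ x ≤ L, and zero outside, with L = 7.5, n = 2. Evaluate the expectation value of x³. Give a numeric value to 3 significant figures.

⟨x³⟩ = ∫ x³·|u|² dx / ∫|u|² dx (integrals over the domain).
With sin²θ = (1 − cos2θ)/2 on 0 ≤ x ≤ L: ∫sin²(nπx/L) dx = L/2, ∫x·sin²(nπx/L) dx = L²/4, ∫x²·sin²(nπx/L) dx = L³·(1/6 − 1/(4n²π²)); higher powers xᵏ the same way, integrating xᵏ·cos(2nπx/L) by parts.
State is unnormalized: ∫|u|² dx = 3.7500, and ∫u*·x³·u dx = 365.45, so ⟨x³⟩ = 365.45 / 3.7500.
⟨x³⟩ = 97.454.

97.5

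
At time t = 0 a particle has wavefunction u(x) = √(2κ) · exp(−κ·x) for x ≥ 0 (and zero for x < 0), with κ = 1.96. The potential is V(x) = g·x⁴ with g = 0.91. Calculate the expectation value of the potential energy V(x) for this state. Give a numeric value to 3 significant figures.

0.0925

⟨V⟩ = ∫ V(x)·|u|² dx.
Every integrand reduces to terms xʲ·e^(−2κx) on [0, ∞); use ∫₀^∞ xʲ·e^(−2κx) dx = j!/(2κ)^(j+1).
⟨V⟩ = 0.092493.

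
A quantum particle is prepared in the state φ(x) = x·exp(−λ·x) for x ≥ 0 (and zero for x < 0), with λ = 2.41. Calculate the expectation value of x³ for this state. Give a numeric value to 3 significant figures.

⟨x³⟩ = ∫ x³·|φ|² dx / ∫|φ|² dx (integrals over the domain).
Every integrand reduces to terms xʲ·e^(−2λx) on [0, ∞); use ∫₀^∞ xʲ·e^(−2λx) dx = j!/(2λ)^(j+1).
State is unnormalized: ∫|φ|² dx = 0.017860, and ∫φ*·x³·φ dx = 0.0095697, so ⟨x³⟩ = 0.0095697 / 0.017860.
⟨x³⟩ = 0.53581.

0.536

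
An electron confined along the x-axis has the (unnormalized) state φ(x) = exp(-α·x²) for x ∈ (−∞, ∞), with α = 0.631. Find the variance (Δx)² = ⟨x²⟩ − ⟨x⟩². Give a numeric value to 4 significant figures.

0.3962

Compute ⟨x⟩ and ⟨x²⟩ separately, then (Δx)² = ⟨x²⟩ − ⟨x⟩².
Gaussian moments: ∫x^(2j)·e^(−2αx²) dx = (2j−1)!!/(4α)^j · √(π/(2α)), odd powers integrate to 0; here √(π/(2α)) = 1.5778.
Normalization: ∫|φ|² dx = 1.5778.
⟨x⟩ = 0.0000 and ⟨x²⟩ = 0.39620.
(Δx)² = 0.39620 − (0.0000)² = 0.39620.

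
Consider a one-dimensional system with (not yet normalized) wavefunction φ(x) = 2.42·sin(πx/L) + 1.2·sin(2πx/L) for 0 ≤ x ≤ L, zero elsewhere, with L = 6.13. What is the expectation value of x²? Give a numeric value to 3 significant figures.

5.52

⟨x²⟩ = ∫ x²·|φ|² dx / ∫|φ|² dx (integrals over the domain).
On 0 ≤ x ≤ L (j ≠ l): ∫sin²(jπx/L) dx = L/2, ∫sin(jπx/L)·sin(lπx/L) dx = 0; diagonal moments ∫x·sin²(jπx/L) dx = L²/4, ∫x²·sin²(jπx/L) dx = L³·(1/6 − 1/(4j²π²)); cross terms ∫x·sin(jπx/L)·sin(lπx/L) dx = 0 for j + l even and −4jlL²/(π²(j² − l²)²) for j + l odd, ∫x²·sin(jπx/L)·sin(lπx/L) dx = (−1)^(j+l)·4jlL³/(π²(j² − l²)²); higher powers the same way via product-to-sum and parts.
State is unnormalized: ∫|φ|² dx = 22.363, and ∫φ*·x²·φ dx = 123.35, so ⟨x²⟩ = 123.35 / 22.363.
⟨x²⟩ = 5.5159.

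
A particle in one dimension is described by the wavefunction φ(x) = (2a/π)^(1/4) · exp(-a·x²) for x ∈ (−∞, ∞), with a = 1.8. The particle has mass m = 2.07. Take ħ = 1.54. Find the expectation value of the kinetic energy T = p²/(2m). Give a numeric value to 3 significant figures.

T = −(ħ²/2m) d²/dx², so ⟨T⟩ = −(ħ²/2m) ∫ φ*·φ'' dx; with m = 2.07.
Gaussian moments: ∫x^(2j)·e^(−2ax²) dx = (2j−1)!!/(4a)^j · √(π/(2a)), odd powers integrate to 0; here √(π/(2a)) = 0.93417. Derivatives: d/dx e^(−ax²) = −2ax·e^(−ax²), d²/dx² e^(−ax²) = (4a²x² − 2a)·e^(−ax²).
⟨T⟩ = 1.0311.

1.03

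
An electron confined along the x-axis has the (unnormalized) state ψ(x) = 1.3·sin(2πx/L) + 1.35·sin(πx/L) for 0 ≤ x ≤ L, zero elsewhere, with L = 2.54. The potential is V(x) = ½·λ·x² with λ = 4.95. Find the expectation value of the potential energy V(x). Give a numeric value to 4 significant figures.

1.931

⟨V⟩ = ∫ V(x)·|ψ|² dx / ∫|ψ|² dx.
On 0 ≤ x ≤ L (j ≠ l): ∫sin²(jπx/L) dx = L/2, ∫sin(jπx/L)·sin(lπx/L) dx = 0; diagonal moments ∫x·sin²(jπx/L) dx = L²/4, ∫x²·sin²(jπx/L) dx = L³·(1/6 − 1/(4j²π²)); cross terms ∫x·sin(jπx/L)·sin(lπx/L) dx = 0 for j + l even and −4jlL²/(π²(j² − l²)²) for j + l odd, ∫x²·sin(jπx/L)·sin(lπx/L) dx = (−1)^(j+l)·4jlL³/(π²(j² − l²)²); higher powers the same way via product-to-sum and parts.
State is unnormalized: ∫|ψ|² dx = 4.4609, and ∫ψ*·V(x)·ψ dx = 8.6157, so ⟨V⟩ = 8.6157 / 4.4609.
⟨V⟩ = 1.9314.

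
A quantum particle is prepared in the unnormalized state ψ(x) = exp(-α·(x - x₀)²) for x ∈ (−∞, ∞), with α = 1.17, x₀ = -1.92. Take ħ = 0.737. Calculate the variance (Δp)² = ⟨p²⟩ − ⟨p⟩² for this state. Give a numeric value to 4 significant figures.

0.6355

Compute ⟨p⟩ and ⟨p²⟩ separately; (Δp)² = ⟨p²⟩ − ⟨p⟩².
Gaussian moments (u = x − x₀): ∫u^(2j)·e^(−2αu²) du = (2j−1)!!/(4α)^j · √(π/(2α)), odd powers integrate to 0; here √(π/(2α)) = 1.1587. Derivatives: d/dx e^(−αu²) = −2αu·e^(−αu²), d²/dx² e^(−αu²) = (4α²u² − 2α)·e^(−αu²).
Normalization: ∫|ψ|² dx = 1.1587.
⟨p⟩ = 0.0000 and ⟨p²⟩ = 0.63551.
(Δp)² = 0.63551 − (0.0000)² = 0.63551.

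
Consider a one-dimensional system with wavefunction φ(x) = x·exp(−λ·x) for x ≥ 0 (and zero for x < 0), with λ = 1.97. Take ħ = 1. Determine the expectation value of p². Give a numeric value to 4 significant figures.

p² φ = −ħ² d²φ/dx²; ⟨p²⟩ = −ħ² ∫ φ*·φ'' dx / ∫|φ|² dx.
Differentiate x·exp(−λ·x) with the product rule; every integrand then reduces to terms xʲ·e^(−2λx) on [0, ∞), with ∫₀^∞ xʲ·e^(−2λx) dx = j!/(2λ)^(j+1).
State is unnormalized: ∫|φ|² dx = 0.032700, and ∫φ*·(−ħ² φ'') dx = 0.12690, so ⟨p²⟩ = 0.12690 / 0.032700.
⟨p²⟩ = 3.8809.

3.881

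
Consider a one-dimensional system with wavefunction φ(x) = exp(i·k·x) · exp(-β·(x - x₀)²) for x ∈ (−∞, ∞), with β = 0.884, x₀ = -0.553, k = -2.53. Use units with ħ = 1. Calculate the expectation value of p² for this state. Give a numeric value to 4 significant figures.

p² φ = −ħ² d²φ/dx²; ⟨p²⟩ = −ħ² ∫ φ*·φ'' dx / ∫|φ|² dx.
Gaussian moments (u = x − x₀): ∫u^(2j)·e^(−2βu²) du = (2j−1)!!/(4β)^j · √(π/(2β)), odd powers integrate to 0; here √(π/(2β)) = 1.3330. Derivatives: φ′ = (ik − 2βu)·φ, φ″ = ((ik − 2βu)² − 2β)·φ; the odd-in-u pieces drop out.
State is unnormalized: ∫|φ|² dx = 1.3330, and ∫φ*·(−ħ² φ'') dx = 9.7109, so ⟨p²⟩ = 9.7109 / 1.3330.
⟨p²⟩ = 7.2849.

7.285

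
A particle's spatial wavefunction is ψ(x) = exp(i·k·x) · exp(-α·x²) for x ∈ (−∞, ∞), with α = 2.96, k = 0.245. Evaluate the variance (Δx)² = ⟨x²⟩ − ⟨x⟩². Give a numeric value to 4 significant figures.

0.08446

Compute ⟨x⟩ and ⟨x²⟩ separately, then (Δx)² = ⟨x²⟩ − ⟨x⟩².
Gaussian moments: ∫x^(2j)·e^(−2αx²) dx = (2j−1)!!/(4α)^j · √(π/(2α)), odd powers integrate to 0; here √(π/(2α)) = 0.72847.
Normalization: ∫|ψ|² dx = 0.72847.
⟨x⟩ = 0.0000 and ⟨x²⟩ = 0.084459.
(Δx)² = 0.084459 − (0.0000)² = 0.084459.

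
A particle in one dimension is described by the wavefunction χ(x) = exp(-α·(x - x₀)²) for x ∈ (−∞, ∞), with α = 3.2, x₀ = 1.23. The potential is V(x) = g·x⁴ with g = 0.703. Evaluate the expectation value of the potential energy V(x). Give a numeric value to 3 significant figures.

2.12

⟨V⟩ = ∫ V(x)·|χ|² dx / ∫|χ|² dx.
Gaussian moments (u = x − x₀): ∫u^(2j)·e^(−2αu²) du = (2j−1)!!/(4α)^j · √(π/(2α)), odd powers integrate to 0; here √(π/(2α)) = 0.70062.
State is unnormalized: ∫|χ|² dx = 0.70062, and ∫χ*·V(x)·χ dx = 1.4857, so ⟨V⟩ = 1.4857 / 0.70062.
⟨V⟩ = 2.1205.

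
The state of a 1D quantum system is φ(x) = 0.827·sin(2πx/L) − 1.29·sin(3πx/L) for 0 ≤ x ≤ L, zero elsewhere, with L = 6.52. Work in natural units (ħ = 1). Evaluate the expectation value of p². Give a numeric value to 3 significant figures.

1.75

p² φ = −ħ² d²φ/dx²; ⟨p²⟩ = −ħ² ∫ φ*·φ'' dx / ∫|φ|² dx.
d²/dx² sin(jπx/L) = −(jπ/L)²·sin(jπx/L); on 0 ≤ x ≤ L, ∫sin²(jπx/L) dx = L/2 and ∫sin(jπx/L)·sin(lπx/L) dx = 0 for j ≠ l, so only diagonal terms survive in ∫|φ|² and ∫φ·φ″; ∫φ·φ′ dx = [φ²/2] between the walls = 0.
State is unnormalized: ∫|φ|² dx = 7.6546, and ∫φ*·(−ħ² φ'') dx = 13.406, so ⟨p²⟩ = 13.406 / 7.6546.
⟨p²⟩ = 1.7514.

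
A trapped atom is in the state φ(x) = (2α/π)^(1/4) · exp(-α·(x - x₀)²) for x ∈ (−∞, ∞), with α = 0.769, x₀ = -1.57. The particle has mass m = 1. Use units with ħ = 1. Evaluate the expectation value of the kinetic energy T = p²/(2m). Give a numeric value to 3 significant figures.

0.385

T = −(ħ²/2m) d²/dx², so ⟨T⟩ = −(ħ²/2m) ∫ φ*·φ'' dx; with m = 1.
Gaussian moments (u = x − x₀): ∫u^(2j)·e^(−2αu²) du = (2j−1)!!/(4α)^j · √(π/(2α)), odd powers integrate to 0; here √(π/(2α)) = 1.4292. Derivatives: d/dx e^(−αu²) = −2αu·e^(−αu²), d²/dx² e^(−αu²) = (4α²u² − 2α)·e^(−αu²).
⟨T⟩ = 0.38450.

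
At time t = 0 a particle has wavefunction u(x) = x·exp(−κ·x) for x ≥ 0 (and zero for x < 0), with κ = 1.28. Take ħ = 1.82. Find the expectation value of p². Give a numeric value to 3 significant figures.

p² u = −ħ² d²u/dx²; ⟨p²⟩ = −ħ² ∫ u*·u'' dx / ∫|u|² dx.
Differentiate x·exp(−κ·x) with the product rule; every integrand then reduces to terms xʲ·e^(−2κx) on [0, ∞), with ∫₀^∞ xʲ·e^(−2κx) dx = j!/(2κ)^(j+1).
State is unnormalized: ∫|u|² dx = 0.11921, and ∫u*·(−ħ² u'') dx = 0.64695, so ⟨p²⟩ = 0.64695 / 0.11921.
⟨p²⟩ = 5.4270.

5.43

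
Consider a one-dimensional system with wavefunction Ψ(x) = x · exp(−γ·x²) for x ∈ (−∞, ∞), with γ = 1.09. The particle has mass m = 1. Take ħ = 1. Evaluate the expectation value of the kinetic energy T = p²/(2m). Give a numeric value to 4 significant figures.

T = −(ħ²/2m) d²/dx², so ⟨T⟩ = −(ħ²/2m) ∫ Ψ*·Ψ'' dx / ∫|Ψ|² dx; with m = 1.
Expand each integrand as polynomial × e^(−2γx²) and use ∫x^(2j)·e^(−2γx²) dx = (2j−1)!!/(4γ)^j · √(π/(2γ)), odd powers → 0; here √(π/(2γ)) = 1.2005. Differentiate with the product rule, d/dx e^(−γx²) = −2γx·e^(−γx²).
State is unnormalized: ∫|Ψ|² dx = 0.27533, and ∫Ψ*·(−ħ²/2m · Ψ'') dx = 0.45017, so ⟨T⟩ = 0.45017 / 0.27533.
⟨T⟩ = 1.6350.

1.635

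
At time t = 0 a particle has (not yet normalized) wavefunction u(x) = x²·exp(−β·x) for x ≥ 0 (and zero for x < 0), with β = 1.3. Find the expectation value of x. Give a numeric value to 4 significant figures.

1.923

⟨x⟩ = ∫ x·|u|² dx / ∫|u|² dx (integrals over the domain).
Every integrand reduces to terms xʲ·e^(−2βx) on [0, ∞); use ∫₀^∞ xʲ·e^(−2βx) dx = j!/(2β)^(j+1).
State is unnormalized: ∫|u|² dx = 0.20200, and ∫u*·x·u dx = 0.38846, so ⟨x⟩ = 0.38846 / 0.20200.
⟨x⟩ = 1.9231.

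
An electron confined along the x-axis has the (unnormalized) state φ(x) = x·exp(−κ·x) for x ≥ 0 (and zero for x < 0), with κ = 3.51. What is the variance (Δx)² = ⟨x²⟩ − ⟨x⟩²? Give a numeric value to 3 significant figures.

0.0609

Compute ⟨x⟩ and ⟨x²⟩ separately, then (Δx)² = ⟨x²⟩ − ⟨x⟩².
Every integrand reduces to terms xʲ·e^(−2κx) on [0, ∞); use ∫₀^∞ xʲ·e^(−2κx) dx = j!/(2κ)^(j+1).
Normalization: ∫|φ|² dx = 0.0057812.
⟨x⟩ = 0.42735 and ⟨x²⟩ = 0.24350.
(Δx)² = 0.24350 − (0.42735)² = 0.060876.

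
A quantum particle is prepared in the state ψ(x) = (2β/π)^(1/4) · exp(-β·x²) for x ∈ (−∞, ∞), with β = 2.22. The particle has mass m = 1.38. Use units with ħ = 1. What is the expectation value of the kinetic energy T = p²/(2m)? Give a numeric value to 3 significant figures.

T = −(ħ²/2m) d²/dx², so ⟨T⟩ = −(ħ²/2m) ∫ ψ*·ψ'' dx; with m = 1.38.
Gaussian moments: ∫x^(2j)·e^(−2βx²) dx = (2j−1)!!/(4β)^j · √(π/(2β)), odd powers integrate to 0; here √(π/(2β)) = 0.84117. Derivatives: d/dx e^(−βx²) = −2βx·e^(−βx²), d²/dx² e^(−βx²) = (4β²x² − 2β)·e^(−βx²).
⟨T⟩ = 0.80435.

0.804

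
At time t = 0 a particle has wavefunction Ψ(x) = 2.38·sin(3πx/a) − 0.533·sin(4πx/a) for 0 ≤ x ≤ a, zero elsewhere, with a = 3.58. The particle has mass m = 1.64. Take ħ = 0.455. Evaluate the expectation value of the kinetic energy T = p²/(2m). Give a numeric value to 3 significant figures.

0.454

T = −(ħ²/2m) d²/dx², so ⟨T⟩ = −(ħ²/2m) ∫ Ψ*·Ψ'' dx / ∫|Ψ|² dx; with m = 1.64.
d²/dx² sin(jπx/a) = −(jπ/a)²·sin(jπx/a); on 0 ≤ x ≤ a, ∫sin²(jπx/a) dx = a/2 and ∫sin(jπx/a)·sin(lπx/a) dx = 0 for j ≠ l, so only diagonal terms survive in ∫|Ψ|² and ∫Ψ·Ψ″; ∫Ψ·Ψ′ dx = [Ψ²/2] between the walls = 0.
State is unnormalized: ∫|Ψ|² dx = 10.648, and ∫Ψ*·(−ħ²/2m · Ψ'') dx = 4.8309, so ⟨T⟩ = 4.8309 / 10.648.
⟨T⟩ = 0.45370.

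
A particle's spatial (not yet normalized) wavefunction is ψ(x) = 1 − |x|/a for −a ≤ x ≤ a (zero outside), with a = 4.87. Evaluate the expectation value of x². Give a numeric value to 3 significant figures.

2.37

⟨x²⟩ = ∫ x²·|ψ|² dx / ∫|ψ|² dx (integrals over the domain).
ψ is even, so ∫ over [−a, a] = 2∫₀ᵃ with ψ = 1 − x/a there: ∫₀ᵃ (1 − x/a)² dx = a/3, ∫₀ᵃ x²(1 − x/a)² dx = a³/30, ∫₀ᵃ x⁴(1 − x/a)² dx = a⁵/105.
State is unnormalized: ∫|ψ|² dx = 3.2467, and ∫ψ*·x²·ψ dx = 7.7001, so ⟨x²⟩ = 7.7001 / 3.2467.
⟨x²⟩ = 2.3717.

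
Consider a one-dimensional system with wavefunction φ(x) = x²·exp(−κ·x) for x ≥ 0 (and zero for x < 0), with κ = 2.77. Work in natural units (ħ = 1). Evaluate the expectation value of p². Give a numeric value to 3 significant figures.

2.56

p² φ = −ħ² d²φ/dx²; ⟨p²⟩ = −ħ² ∫ φ*·φ'' dx / ∫|φ|² dx.
Differentiate x²·exp(−κ·x) with the product rule; every integrand then reduces to terms xʲ·e^(−2κx) on [0, ∞), with ∫₀^∞ xʲ·e^(−2κx) dx = j!/(2κ)^(j+1).
State is unnormalized: ∫|φ|² dx = 0.0045990, and ∫φ*·(−ħ² φ'') dx = 0.011763, so ⟨p²⟩ = 0.011763 / 0.0045990.
⟨p²⟩ = 2.5576.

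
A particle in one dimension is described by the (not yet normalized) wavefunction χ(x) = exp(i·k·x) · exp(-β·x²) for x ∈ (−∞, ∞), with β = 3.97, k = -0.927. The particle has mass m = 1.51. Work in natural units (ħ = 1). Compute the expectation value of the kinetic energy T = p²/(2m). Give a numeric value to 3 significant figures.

T = −(ħ²/2m) d²/dx², so ⟨T⟩ = −(ħ²/2m) ∫ χ*·χ'' dx / ∫|χ|² dx; with m = 1.51.
Gaussian moments: ∫x^(2j)·e^(−2βx²) dx = (2j−1)!!/(4β)^j · √(π/(2β)), odd powers integrate to 0; here √(π/(2β)) = 0.62902. Derivatives: χ′ = (ik − 2βx)·χ, χ″ = ((ik − 2βx)² − 2β)·χ; the odd-in-x pieces drop out.
State is unnormalized: ∫|χ|² dx = 0.62902, and ∫χ*·(−ħ²/2m · χ'') dx = 1.0059, so ⟨T⟩ = 1.0059 / 0.62902.
⟨T⟩ = 1.5991.

1.60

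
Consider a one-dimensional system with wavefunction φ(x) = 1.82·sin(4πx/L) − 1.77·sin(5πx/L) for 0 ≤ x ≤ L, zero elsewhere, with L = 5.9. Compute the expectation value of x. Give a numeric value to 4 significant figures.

⟨x⟩ = ∫ x·|φ|² dx / ∫|φ|² dx (integrals over the domain).
On 0 ≤ x ≤ L (j ≠ l): ∫sin²(jπx/L) dx = L/2, ∫sin(jπx/L)·sin(lπx/L) dx = 0; diagonal moments ∫x·sin²(jπx/L) dx = L²/4, ∫x²·sin²(jπx/L) dx = L³·(1/6 − 1/(4j²π²)); cross terms ∫x·sin(jπx/L)·sin(lπx/L) dx = 0 for j + l even and −4jlL²/(π²(j² − l²)²) for j + l odd, ∫x²·sin(jπx/L)·sin(lπx/L) dx = (−1)^(j+l)·4jlL³/(π²(j² − l²)²); higher powers the same way via product-to-sum and parts.
State is unnormalized: ∫|φ|² dx = 19.014, and ∫φ*·x·φ dx = 78.533, so ⟨x⟩ = 78.533 / 19.014.
⟨x⟩ = 4.1304.

4.130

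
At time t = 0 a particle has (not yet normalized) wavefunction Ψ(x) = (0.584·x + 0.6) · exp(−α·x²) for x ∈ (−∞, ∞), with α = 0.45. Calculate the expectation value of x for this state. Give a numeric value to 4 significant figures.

0.7086

⟨x⟩ = ∫ x·|Ψ|² dx / ∫|Ψ|² dx (integrals over the domain).
Expand each integrand as polynomial × e^(−2αx²) and use ∫x^(2j)·e^(−2αx²) dx = (2j−1)!!/(4α)^j · √(π/(2α)), odd powers → 0; here √(π/(2α)) = 1.8683.
State is unnormalized: ∫|Ψ|² dx = 1.0266, and ∫Ψ*·x·Ψ dx = 0.72740, so ⟨x⟩ = 0.72740 / 1.0266.
⟨x⟩ = 0.70855.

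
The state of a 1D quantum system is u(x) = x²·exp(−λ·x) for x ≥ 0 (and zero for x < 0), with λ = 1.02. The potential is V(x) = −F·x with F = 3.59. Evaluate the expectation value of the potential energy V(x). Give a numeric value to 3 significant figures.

-8.80

⟨V⟩ = ∫ V(x)·|u|² dx / ∫|u|² dx.
Every integrand reduces to terms xʲ·e^(−2λx) on [0, ∞); use ∫₀^∞ xʲ·e^(−2λx) dx = j!/(2λ)^(j+1).
State is unnormalized: ∫|u|² dx = 0.67930, and ∫u*·V(x)·u dx = -5.9772, so ⟨V⟩ = -5.9772 / 0.67930.
⟨V⟩ = -8.7990.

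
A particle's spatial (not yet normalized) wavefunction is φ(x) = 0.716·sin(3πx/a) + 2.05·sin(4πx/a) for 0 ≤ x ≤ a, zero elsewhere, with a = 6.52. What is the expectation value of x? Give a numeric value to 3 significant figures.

2.45

⟨x⟩ = ∫ x·|φ|² dx / ∫|φ|² dx (integrals over the domain).
On 0 ≤ x ≤ a (j ≠ l): ∫sin²(jπx/a) dx = a/2, ∫sin(jπx/a)·sin(lπx/a) dx = 0; diagonal moments ∫x·sin²(jπx/a) dx = a²/4, ∫x²·sin²(jπx/a) dx = a³·(1/6 − 1/(4j²π²)); cross terms ∫x·sin(jπx/a)·sin(lπx/a) dx = 0 for j + l even and −4jla²/(π²(j² − l²)²) for j + l odd, ∫x²·sin(jπx/a)·sin(lπx/a) dx = (−1)^(j+l)·4jla³/(π²(j² − l²)²); higher powers the same way via product-to-sum and parts.
State is unnormalized: ∫|φ|² dx = 15.371, and ∫φ*·x·φ dx = 37.725, so ⟨x⟩ = 37.725 / 15.371.
⟨x⟩ = 2.4542.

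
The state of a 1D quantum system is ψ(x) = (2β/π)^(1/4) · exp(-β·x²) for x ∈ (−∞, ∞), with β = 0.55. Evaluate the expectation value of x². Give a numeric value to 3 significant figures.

0.455

⟨x²⟩ = ∫ x²·|ψ|² dx (integrals over the domain).
Gaussian moments: ∫x^(2j)·e^(−2βx²) dx = (2j−1)!!/(4β)^j · √(π/(2β)), odd powers integrate to 0; here √(π/(2β)) = 1.6900.
⟨x²⟩ = 0.45455.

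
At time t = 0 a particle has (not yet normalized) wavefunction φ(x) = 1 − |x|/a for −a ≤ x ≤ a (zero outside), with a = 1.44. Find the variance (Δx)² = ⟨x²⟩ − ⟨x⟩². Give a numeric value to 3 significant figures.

Compute ⟨x⟩ and ⟨x²⟩ separately, then (Δx)² = ⟨x²⟩ − ⟨x⟩².
φ is even, so ∫ over [−a, a] = 2∫₀ᵃ with φ = 1 − x/a there: ∫₀ᵃ (1 − x/a)² dx = a/3, ∫₀ᵃ x²(1 − x/a)² dx = a³/30, ∫₀ᵃ x⁴(1 − x/a)² dx = a⁵/105.
Normalization: ∫|φ|² dx = 0.96000.
⟨x⟩ = 0.0000 and ⟨x²⟩ = 0.20736.
(Δx)² = 0.20736 − (0.0000)² = 0.20736.

0.207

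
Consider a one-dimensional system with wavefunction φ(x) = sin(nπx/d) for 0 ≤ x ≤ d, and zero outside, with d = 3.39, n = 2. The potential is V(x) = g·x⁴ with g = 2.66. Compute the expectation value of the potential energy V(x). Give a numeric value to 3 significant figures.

⟨V⟩ = ∫ V(x)·|φ|² dx / ∫|φ|² dx.
With sin²θ = (1 − cos2θ)/2 on 0 ≤ x ≤ d: ∫sin²(nπx/d) dx = d/2, ∫x·sin²(nπx/d) dx = d²/4, ∫x²·sin²(nπx/d) dx = d³·(1/6 − 1/(4n²π²)); higher powers xᵏ the same way, integrating xᵏ·cos(2nπx/d) by parts.
State is unnormalized: ∫|φ|² dx = 1.6950, and ∫φ*·V(x)·φ dx = 104.58, so ⟨V⟩ = 104.58 / 1.6950.
⟨V⟩ = 61.700.

61.7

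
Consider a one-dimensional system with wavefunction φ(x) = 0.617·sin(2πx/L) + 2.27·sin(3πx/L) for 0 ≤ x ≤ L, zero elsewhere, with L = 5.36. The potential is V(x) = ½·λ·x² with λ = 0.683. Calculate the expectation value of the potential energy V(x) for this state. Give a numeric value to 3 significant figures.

2.24

⟨V⟩ = ∫ V(x)·|φ|² dx / ∫|φ|² dx.
On 0 ≤ x ≤ L (j ≠ l): ∫sin²(jπx/L) dx = L/2, ∫sin(jπx/L)·sin(lπx/L) dx = 0; diagonal moments ∫x·sin²(jπx/L) dx = L²/4, ∫x²·sin²(jπx/L) dx = L³·(1/6 − 1/(4j²π²)); cross terms ∫x·sin(jπx/L)·sin(lπx/L) dx = 0 for j + l even and −4jlL²/(π²(j² − l²)²) for j + l odd, ∫x²·sin(jπx/L)·sin(lπx/L) dx = (−1)^(j+l)·4jlL³/(π²(j² − l²)²); higher powers the same way via product-to-sum and parts.
State is unnormalized: ∫|φ|² dx = 14.830, and ∫φ*·V(x)·φ dx = 33.282, so ⟨V⟩ = 33.282 / 14.830.
⟨V⟩ = 2.2442.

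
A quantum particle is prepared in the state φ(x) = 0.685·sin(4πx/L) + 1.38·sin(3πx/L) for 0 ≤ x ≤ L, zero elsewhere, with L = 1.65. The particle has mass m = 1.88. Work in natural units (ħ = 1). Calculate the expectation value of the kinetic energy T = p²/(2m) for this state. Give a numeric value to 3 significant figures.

10.0

T = −(ħ²/2m) d²/dx², so ⟨T⟩ = −(ħ²/2m) ∫ φ*·φ'' dx / ∫|φ|² dx; with m = 1.88.
d²/dx² sin(jπx/L) = −(jπ/L)²·sin(jπx/L); on 0 ≤ x ≤ L, ∫sin²(jπx/L) dx = L/2 and ∫sin(jπx/L)·sin(lπx/L) dx = 0 for j ≠ l, so only diagonal terms survive in ∫|φ|² and ∫φ·φ″; ∫φ·φ′ dx = [φ²/2] between the walls = 0.
State is unnormalized: ∫|φ|² dx = 1.9582, and ∫φ*·(−ħ²/2m · φ'') dx = 19.605, so ⟨T⟩ = 19.605 / 1.9582.
⟨T⟩ = 10.012.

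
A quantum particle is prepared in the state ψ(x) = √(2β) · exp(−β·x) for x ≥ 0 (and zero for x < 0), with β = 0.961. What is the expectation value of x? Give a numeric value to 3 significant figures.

0.520

⟨x⟩ = ∫ x·|ψ|² dx (integrals over the domain).
Every integrand reduces to terms xʲ·e^(−2βx) on [0, ∞); use ∫₀^∞ xʲ·e^(−2βx) dx = j!/(2β)^(j+1).
⟨x⟩ = 0.52029.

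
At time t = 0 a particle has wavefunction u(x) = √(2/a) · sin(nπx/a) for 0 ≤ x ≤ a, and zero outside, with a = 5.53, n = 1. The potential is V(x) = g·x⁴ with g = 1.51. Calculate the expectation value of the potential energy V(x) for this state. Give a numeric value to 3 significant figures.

161.

⟨V⟩ = ∫ V(x)·|u|² dx.
With sin²θ = (1 − cos2θ)/2 on 0 ≤ x ≤ a: ∫sin²(nπx/a) dx = a/2, ∫x·sin²(nπx/a) dx = a²/4, ∫x²·sin²(nπx/a) dx = a³·(1/6 − 1/(4n²π²)); higher powers xᵏ the same way, integrating xᵏ·cos(2nπx/a) by parts.
⟨V⟩ = 161.09.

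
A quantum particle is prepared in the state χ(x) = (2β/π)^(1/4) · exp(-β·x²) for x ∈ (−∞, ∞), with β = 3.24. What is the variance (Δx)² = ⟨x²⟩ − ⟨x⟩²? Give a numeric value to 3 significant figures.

Compute ⟨x⟩ and ⟨x²⟩ separately, then (Δx)² = ⟨x²⟩ − ⟨x⟩².
Gaussian moments: ∫x^(2j)·e^(−2βx²) dx = (2j−1)!!/(4β)^j · √(π/(2β)), odd powers integrate to 0; here √(π/(2β)) = 0.69629.
⟨x⟩ = 0.0000 and ⟨x²⟩ = 0.077160.
(Δx)² = 0.077160 − (0.0000)² = 0.077160.

0.0772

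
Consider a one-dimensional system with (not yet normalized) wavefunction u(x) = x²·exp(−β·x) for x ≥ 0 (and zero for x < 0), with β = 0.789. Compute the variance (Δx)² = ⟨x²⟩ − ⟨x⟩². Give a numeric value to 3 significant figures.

2.01

Compute ⟨x⟩ and ⟨x²⟩ separately, then (Δx)² = ⟨x²⟩ − ⟨x⟩².
Every integrand reduces to terms xʲ·e^(−2βx) on [0, ∞); use ∫₀^∞ xʲ·e^(−2βx) dx = j!/(2β)^(j+1).
Normalization: ∫|u|² dx = 2.4529.
⟨x⟩ = 3.1686 and ⟨x²⟩ = 12.048.
(Δx)² = 12.048 − (3.1686)² = 2.0080.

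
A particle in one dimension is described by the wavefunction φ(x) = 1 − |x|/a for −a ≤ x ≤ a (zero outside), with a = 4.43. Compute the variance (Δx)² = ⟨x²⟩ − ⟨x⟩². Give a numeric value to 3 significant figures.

1.96

Compute ⟨x⟩ and ⟨x²⟩ separately, then (Δx)² = ⟨x²⟩ − ⟨x⟩².
φ is even, so ∫ over [−a, a] = 2∫₀ᵃ with φ = 1 − x/a there: ∫₀ᵃ (1 − x/a)² dx = a/3, ∫₀ᵃ x²(1 − x/a)² dx = a³/30, ∫₀ᵃ x⁴(1 − x/a)² dx = a⁵/105.
Normalization: ∫|φ|² dx = 2.9533.
⟨x⟩ = 0.0000 and ⟨x²⟩ = 1.9625.
(Δx)² = 1.9625 − (0.0000)² = 1.9625.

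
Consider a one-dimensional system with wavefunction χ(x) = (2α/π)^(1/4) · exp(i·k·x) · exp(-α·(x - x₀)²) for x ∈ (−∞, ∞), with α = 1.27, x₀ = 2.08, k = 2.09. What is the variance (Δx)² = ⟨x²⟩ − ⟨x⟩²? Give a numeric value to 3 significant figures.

Compute ⟨x⟩ and ⟨x²⟩ separately, then (Δx)² = ⟨x²⟩ − ⟨x⟩².
Gaussian moments (u = x − x₀): ∫u^(2j)·e^(−2αu²) du = (2j−1)!!/(4α)^j · √(π/(2α)), odd powers integrate to 0; here √(π/(2α)) = 1.1121.
⟨x⟩ = 2.0800 and ⟨x²⟩ = 4.5233.
(Δx)² = 4.5233 − (2.0800)² = 0.19685.

0.197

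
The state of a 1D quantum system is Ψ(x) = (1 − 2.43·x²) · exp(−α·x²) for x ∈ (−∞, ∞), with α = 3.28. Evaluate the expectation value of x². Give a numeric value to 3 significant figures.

0.0420

⟨x²⟩ = ∫ x²·|Ψ|² dx / ∫|Ψ|² dx (integrals over the domain).
Expand each integrand as polynomial × e^(−2αx²) and use ∫x^(2j)·e^(−2αx²) dx = (2j−1)!!/(4α)^j · √(π/(2α)), odd powers → 0; here √(π/(2α)) = 0.69203.
State is unnormalized: ∫|Ψ|² dx = 0.50690, and ∫Ψ*·x²·Ψ dx = 0.021271, so ⟨x²⟩ = 0.021271 / 0.50690.
⟨x²⟩ = 0.041964.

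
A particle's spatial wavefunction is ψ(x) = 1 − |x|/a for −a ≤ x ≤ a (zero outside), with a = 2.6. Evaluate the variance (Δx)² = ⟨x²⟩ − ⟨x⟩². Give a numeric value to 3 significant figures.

Compute ⟨x⟩ and ⟨x²⟩ separately, then (Δx)² = ⟨x²⟩ − ⟨x⟩².
ψ is even, so ∫ over [−a, a] = 2∫₀ᵃ with ψ = 1 − x/a there: ∫₀ᵃ (1 − x/a)² dx = a/3, ∫₀ᵃ x²(1 − x/a)² dx = a³/30, ∫₀ᵃ x⁴(1 − x/a)² dx = a⁵/105.
Normalization: ∫|ψ|² dx = 1.7333.
⟨x⟩ = 0.0000 and ⟨x²⟩ = 0.67600.
(Δx)² = 0.67600 − (0.0000)² = 0.67600.

0.676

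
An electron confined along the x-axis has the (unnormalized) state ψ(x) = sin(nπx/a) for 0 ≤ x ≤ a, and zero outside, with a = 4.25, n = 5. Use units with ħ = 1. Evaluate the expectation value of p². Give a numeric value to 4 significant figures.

13.66

p² ψ = −ħ² d²ψ/dx²; ⟨p²⟩ = −ħ² ∫ ψ*·ψ'' dx / ∫|ψ|² dx.
d/dx sin(nπx/a) = (nπ/a)·cos(nπx/a) and d²/dx² sin(nπx/a) = −(nπ/a)²·sin(nπx/a); on 0 ≤ x ≤ a, ∫sin²(nπx/a) dx = a/2 and ∫sin(nπx/a)·cos(nπx/a) dx = 0.
State is unnormalized: ∫|ψ|² dx = 2.1250, and ∫ψ*·(−ħ² ψ'') dx = 29.028, so ⟨p²⟩ = 29.028 / 2.1250.
⟨p²⟩ = 13.660.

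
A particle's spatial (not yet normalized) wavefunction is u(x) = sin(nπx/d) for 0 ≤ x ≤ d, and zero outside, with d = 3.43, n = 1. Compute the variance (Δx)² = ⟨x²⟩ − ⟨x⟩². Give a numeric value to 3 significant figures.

Compute ⟨x⟩ and ⟨x²⟩ separately, then (Δx)² = ⟨x²⟩ − ⟨x⟩².
With sin²θ = (1 − cos2θ)/2 on 0 ≤ x ≤ d: ∫sin²(nπx/d) dx = d/2, ∫x·sin²(nπx/d) dx = d²/4, ∫x²·sin²(nπx/d) dx = d³·(1/6 − 1/(4n²π²)); higher powers xᵏ the same way, integrating xᵏ·cos(2nπx/d) by parts.
Normalization: ∫|u|² dx = 1.7150.
⟨x⟩ = 1.7150 and ⟨x²⟩ = 3.3256.
(Δx)² = 3.3256 − (1.7150)² = 0.38439.

0.384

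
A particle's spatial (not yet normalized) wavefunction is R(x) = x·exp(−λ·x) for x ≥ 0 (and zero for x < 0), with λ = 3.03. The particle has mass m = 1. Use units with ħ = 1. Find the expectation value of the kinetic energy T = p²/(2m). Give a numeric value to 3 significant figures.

T = −(ħ²/2m) d²/dx², so ⟨T⟩ = −(ħ²/2m) ∫ R*·R'' dx / ∫|R|² dx; with m = 1.
Differentiate x·exp(−λ·x) with the product rule; every integrand then reduces to terms xʲ·e^(−2λx) on [0, ∞), with ∫₀^∞ xʲ·e^(−2λx) dx = j!/(2λ)^(j+1).
State is unnormalized: ∫|R|² dx = 0.0089869, and ∫R*·(−ħ²/2m · R'') dx = 0.041254, so ⟨T⟩ = 0.041254 / 0.0089869.
⟨T⟩ = 4.5905.

4.59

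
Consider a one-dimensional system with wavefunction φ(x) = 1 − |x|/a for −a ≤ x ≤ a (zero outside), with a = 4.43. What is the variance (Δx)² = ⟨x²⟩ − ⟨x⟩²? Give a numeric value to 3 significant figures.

Compute ⟨x⟩ and ⟨x²⟩ separately, then (Δx)² = ⟨x²⟩ − ⟨x⟩².
φ is even, so ∫ over [−a, a] = 2∫₀ᵃ with φ = 1 − x/a there: ∫₀ᵃ (1 − x/a)² dx = a/3, ∫₀ᵃ x²(1 − x/a)² dx = a³/30, ∫₀ᵃ x⁴(1 − x/a)² dx = a⁵/105.
Normalization: ∫|φ|² dx = 2.9533.
⟨x⟩ = 0.0000 and ⟨x²⟩ = 1.9625.
(Δx)² = 1.9625 − (0.0000)² = 1.9625.

1.96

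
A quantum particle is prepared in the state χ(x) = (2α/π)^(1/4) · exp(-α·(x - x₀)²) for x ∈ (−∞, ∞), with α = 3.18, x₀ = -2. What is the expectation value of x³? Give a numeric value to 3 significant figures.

⟨x³⟩ = ∫ x³·|χ|² dx (integrals over the domain).
Gaussian moments (u = x − x₀): ∫u^(2j)·e^(−2αu²) du = (2j−1)!!/(4α)^j · √(π/(2α)), odd powers integrate to 0; here √(π/(2α)) = 0.70282.
⟨x³⟩ = -8.4717.

-8.47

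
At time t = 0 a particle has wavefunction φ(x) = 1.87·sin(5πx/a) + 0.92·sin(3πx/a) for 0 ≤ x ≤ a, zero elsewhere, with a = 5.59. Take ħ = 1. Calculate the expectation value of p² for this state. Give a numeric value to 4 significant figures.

p² φ = −ħ² d²φ/dx²; ⟨p²⟩ = −ħ² ∫ φ*·φ'' dx / ∫|φ|² dx.
d²/dx² sin(jπx/a) = −(jπ/a)²·sin(jπx/a); on 0 ≤ x ≤ a, ∫sin²(jπx/a) dx = a/2 and ∫sin(jπx/a)·sin(lπx/a) dx = 0 for j ≠ l, so only diagonal terms survive in ∫|φ|² and ∫φ·φ″; ∫φ·φ′ dx = [φ²/2] between the walls = 0.
State is unnormalized: ∫|φ|² dx = 12.140, and ∫φ*·(−ħ² φ'') dx = 83.901, so ⟨p²⟩ = 83.901 / 12.140.
⟨p²⟩ = 6.9114.

6.911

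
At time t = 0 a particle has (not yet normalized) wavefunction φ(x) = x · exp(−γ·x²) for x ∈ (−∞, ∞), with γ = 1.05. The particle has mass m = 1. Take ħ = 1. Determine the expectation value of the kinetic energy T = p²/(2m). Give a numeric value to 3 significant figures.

1.58

T = −(ħ²/2m) d²/dx², so ⟨T⟩ = −(ħ²/2m) ∫ φ*·φ'' dx / ∫|φ|² dx; with m = 1.
Expand each integrand as polynomial × e^(−2γx²) and use ∫x^(2j)·e^(−2γx²) dx = (2j−1)!!/(4γ)^j · √(π/(2γ)), odd powers → 0; here √(π/(2γ)) = 1.2231. Differentiate with the product rule, d/dx e^(−γx²) = −2γx·e^(−γx²).
State is unnormalized: ∫|φ|² dx = 0.29122, and ∫φ*·(−ħ²/2m · φ'') dx = 0.45867, so ⟨T⟩ = 0.45867 / 0.29122.
⟨T⟩ = 1.5750.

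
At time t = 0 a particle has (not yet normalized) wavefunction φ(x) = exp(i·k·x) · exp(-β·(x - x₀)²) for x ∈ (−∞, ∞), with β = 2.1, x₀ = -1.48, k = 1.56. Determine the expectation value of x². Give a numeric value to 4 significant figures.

2.309

⟨x²⟩ = ∫ x²·|φ|² dx / ∫|φ|² dx (integrals over the domain).
Gaussian moments (u = x − x₀): ∫u^(2j)·e^(−2βu²) du = (2j−1)!!/(4β)^j · √(π/(2β)), odd powers integrate to 0; here √(π/(2β)) = 0.86487.
State is unnormalized: ∫|φ|² dx = 0.86487, and ∫φ*·x²·φ dx = 1.9974, so ⟨x²⟩ = 1.9974 / 0.86487.
⟨x²⟩ = 2.3094.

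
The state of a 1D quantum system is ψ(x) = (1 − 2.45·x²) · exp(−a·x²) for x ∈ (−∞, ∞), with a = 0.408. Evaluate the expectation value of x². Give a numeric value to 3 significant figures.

⟨x²⟩ = ∫ x²·|ψ|² dx / ∫|ψ|² dx (integrals over the domain).
Expand each integrand as polynomial × e^(−2ax²) and use ∫x^(2j)·e^(−2ax²) dx = (2j−1)!!/(4a)^j · √(π/(2a)), odd powers → 0; here √(π/(2a)) = 1.9621.
State is unnormalized: ∫|ψ|² dx = 9.3370, and ∫ψ*·x²·ψ dx = 31.016, so ⟨x²⟩ = 31.016 / 9.3370.
⟨x²⟩ = 3.3219.

3.32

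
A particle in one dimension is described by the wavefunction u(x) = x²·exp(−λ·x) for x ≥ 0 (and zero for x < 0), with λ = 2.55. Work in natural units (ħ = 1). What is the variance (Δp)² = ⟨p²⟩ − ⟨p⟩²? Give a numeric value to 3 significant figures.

2.17

Compute ⟨p⟩ and ⟨p²⟩ separately; (Δp)² = ⟨p²⟩ − ⟨p⟩².
Differentiate x²·exp(−λ·x) with the product rule; every integrand then reduces to terms xʲ·e^(−2λx) on [0, ∞), with ∫₀^∞ xʲ·e^(−2λx) dx = j!/(2λ)^(j+1).
Normalization: ∫|u|² dx = 0.0069560.
⟨p⟩ = 0.0000 and ⟨p²⟩ = 2.1675.
(Δp)² = 2.1675 − (0.0000)² = 2.1675.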